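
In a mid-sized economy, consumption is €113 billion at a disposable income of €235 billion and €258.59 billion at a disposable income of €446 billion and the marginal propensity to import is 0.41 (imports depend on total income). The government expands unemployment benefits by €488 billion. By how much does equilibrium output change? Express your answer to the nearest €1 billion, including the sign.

+€468 billion

MPC = ΔC/ΔYd = (258.59 − 113)/(446 − 235) = 145.59/211 = 0.69.
The transfer change shifts disposable income by +€488 billion, so first-round consumption changes by c·ΔTR = 0.69 × (+€488 billion) = +€336.72 billion.
Expenditure multiplier = 1/(1 − c + m) = 1/(1 − 0.69 + 0.41) = 1/0.72 ≈ 1.389.
The transfer multiplier is c × k ≈ 0.958, so ΔY = k × (c·ΔTR) = (+€336.72 billion) / 0.72 ≈ +€468 billion.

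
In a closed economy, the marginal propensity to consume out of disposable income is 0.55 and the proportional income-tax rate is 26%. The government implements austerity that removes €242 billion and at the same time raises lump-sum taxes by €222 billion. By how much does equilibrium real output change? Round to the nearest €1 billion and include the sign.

−€614 billion

Expenditure multiplier = 1/(1 − c(1−t)) = 1/(1 − 0.55×0.74) = 1/0.593 ≈ 1.686.
ΔG contributes k·ΔG = (−€242 billion) / 0.593 ≈ −€408.1 billion.
ΔT of +€222 billion changes first-round spending by −c·ΔT = −€122.1 billion, contributing k·(−c·ΔT) = (−€122.1 billion) / 0.593 ≈ −€205.9 billion.
Net ΔY = k(ΔG − c·ΔT) = (−€364.1 billion) / 0.593 ≈ −€614 billion.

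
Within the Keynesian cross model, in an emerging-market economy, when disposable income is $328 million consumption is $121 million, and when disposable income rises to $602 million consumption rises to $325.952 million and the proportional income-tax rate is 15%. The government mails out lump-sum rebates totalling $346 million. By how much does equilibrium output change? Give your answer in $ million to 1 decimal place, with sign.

+$710.6 million

MPC = ΔC/ΔYd = (325.952 − 121)/(602 − 328) = 204.952/274 = 0.748.
A lump-sum tax change of −$346 million shifts disposable income by +$346 million; first-round consumption changes by −c × ΔT = −0.748 × (−$346 million) = +$258.808 million.
Expenditure multiplier = 1/(1 − c(1−t)) = 1/(1 − 0.748×0.85) = 1/0.3642 ≈ 2.746.
The tax multiplier is −c × k ≈ −2.054, so ΔY = k × (−c·ΔT) = (+$258.808 million) / 0.3642 ≈ +$710.6 million.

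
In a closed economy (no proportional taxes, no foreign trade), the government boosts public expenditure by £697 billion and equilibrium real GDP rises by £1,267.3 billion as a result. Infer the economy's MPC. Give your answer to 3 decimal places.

0.450

Implied spending multiplier k = ΔY/ΔG = 1,267.3/697 ≈ 1.8182.
Since k = 1/(1 − MPC), MPC = 1 − 1/k = 1 − ΔG/ΔY = 1 − 697/1,267.3 ≈ 0.450.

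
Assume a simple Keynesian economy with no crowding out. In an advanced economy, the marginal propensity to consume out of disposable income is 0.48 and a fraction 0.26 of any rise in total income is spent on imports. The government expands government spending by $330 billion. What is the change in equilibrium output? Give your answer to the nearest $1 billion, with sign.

Government-spending multiplier = 1/(1 − c + m) = 1/(1 − 0.48 + 0.26) = 1/0.78 ≈ 1.282.
ΔY = k × ΔG = (+$330 billion) / 0.78 ≈ +$423 billion.

+$423 billion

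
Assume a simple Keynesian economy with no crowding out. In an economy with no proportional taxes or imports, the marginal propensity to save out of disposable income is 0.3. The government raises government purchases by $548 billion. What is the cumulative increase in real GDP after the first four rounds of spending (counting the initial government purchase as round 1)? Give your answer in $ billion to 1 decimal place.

$1,388.1 billion

MPC = 1 − MPS = 1 − 0.3 = 0.7.
Round 1 adds ΔG = $548 billion; each later round is MPC = 0.7 times the previous.
After 4 rounds: 548 + 383.6 + 268.52 + 187.964 = ΔG·(1 − c^4)/(1 − c) = 548 × (1 − 0.2401)/0.3 ≈ $1,388.1 billion.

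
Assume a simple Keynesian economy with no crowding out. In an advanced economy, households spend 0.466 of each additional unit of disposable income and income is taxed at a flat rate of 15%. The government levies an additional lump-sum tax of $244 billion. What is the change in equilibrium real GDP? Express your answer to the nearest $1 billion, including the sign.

−$188 billion

A lump-sum tax change of +$244 billion shifts disposable income by −$244 billion; first-round consumption changes by −c × ΔT = −0.466 × (+$244 billion) = −$113.704 billion.
Expenditure multiplier = 1/(1 − c(1−t)) = 1/(1 − 0.466×0.85) = 1/0.6039 ≈ 1.656.
The tax multiplier is −c × k ≈ −0.772, so ΔY = k × (−c·ΔT) = (−$113.704 billion) / 0.6039 ≈ −$188 billion.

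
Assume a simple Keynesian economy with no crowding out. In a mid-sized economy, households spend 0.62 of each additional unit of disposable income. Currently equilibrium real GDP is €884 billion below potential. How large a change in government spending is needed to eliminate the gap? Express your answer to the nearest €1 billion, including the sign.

Spending multiplier = 1/(1 − MPC) = 1/(1 − 0.62) = 1/0.38 ≈ 2.632.
Need ΔY = +€884 billion, so ΔG = ΔY/k = (+€884 billion) × 0.38 ≈ +€336 billion.
The government should increase government spending by €336 billion.

+€336 billion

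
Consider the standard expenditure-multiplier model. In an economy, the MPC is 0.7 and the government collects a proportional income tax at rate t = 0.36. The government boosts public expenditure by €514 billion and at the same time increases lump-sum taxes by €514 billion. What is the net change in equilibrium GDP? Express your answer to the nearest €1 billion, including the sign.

+€279 billion

Expenditure multiplier = 1/(1 − c(1−t)) = 1/(1 − 0.7×0.64) = 1/0.552 ≈ 1.812.
ΔG contributes k·ΔG = (+€514 billion) / 0.552 ≈ +€931.2 billion.
ΔT of +€514 billion changes first-round spending by −c·ΔT = −€359.8 billion, contributing k·(−c·ΔT) = (−€359.8 billion) / 0.552 ≈ −€651.8 billion.
Net ΔY = k(ΔG − c·ΔT) = (+€154.2 billion) / 0.552 ≈ +€279 billion.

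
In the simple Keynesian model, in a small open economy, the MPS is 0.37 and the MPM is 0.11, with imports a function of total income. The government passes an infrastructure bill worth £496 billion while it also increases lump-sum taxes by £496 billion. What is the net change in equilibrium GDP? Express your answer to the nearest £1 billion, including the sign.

MPC = 1 − MPS = 1 − 0.37 = 0.63.
Expenditure multiplier = 1/(1 − c + m) = 1/(1 − 0.63 + 0.11) = 1/0.48 ≈ 2.083.
ΔG contributes k·ΔG = (+£496 billion) / 0.48 ≈ +£1,033.3 billion.
ΔT of +£496 billion changes first-round spending by −c·ΔT = −£312.48 billion, contributing k·(−c·ΔT) = (−£312.48 billion) / 0.48 = −£651 billion.
Net ΔY = k(ΔG − c·ΔT) = (+£183.52 billion) / 0.48 ≈ +£382 billion.

+£382 billion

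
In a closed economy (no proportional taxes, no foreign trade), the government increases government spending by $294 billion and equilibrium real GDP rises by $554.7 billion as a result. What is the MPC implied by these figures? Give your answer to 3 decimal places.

Implied spending multiplier k = ΔY/ΔG = 554.7/294 ≈ 1.8867.
Since k = 1/(1 − MPC), MPC = 1 − 1/k = 1 − ΔG/ΔY = 1 − 294/554.7 ≈ 0.470.

0.470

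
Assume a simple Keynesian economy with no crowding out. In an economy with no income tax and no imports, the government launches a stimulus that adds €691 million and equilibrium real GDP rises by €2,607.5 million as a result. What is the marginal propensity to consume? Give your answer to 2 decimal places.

0.73

Implied spending multiplier k = ΔY/ΔG = 2,607.5/691 ≈ 3.7735.
Since k = 1/(1 − MPC), MPC = 1 − 1/k = 1 − ΔG/ΔY = 1 − 691/2,607.5 ≈ 0.73.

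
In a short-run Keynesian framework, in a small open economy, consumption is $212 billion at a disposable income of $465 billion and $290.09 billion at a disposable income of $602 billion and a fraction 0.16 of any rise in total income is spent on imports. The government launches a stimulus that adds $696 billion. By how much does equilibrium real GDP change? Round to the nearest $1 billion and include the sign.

+$1,180 billion

MPC = ΔC/ΔYd = (290.09 − 212)/(602 − 465) = 78.09/137 = 0.57.
Government-spending multiplier = 1/(1 − c + m) = 1/(1 − 0.57 + 0.16) = 1/0.59 ≈ 1.695.
ΔY = k × ΔG = (+$696 billion) / 0.59 ≈ +$1,180 billion.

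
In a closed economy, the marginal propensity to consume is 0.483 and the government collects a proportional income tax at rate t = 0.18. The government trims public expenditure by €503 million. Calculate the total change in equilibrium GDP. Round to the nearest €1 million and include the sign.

−€833 million

Government-spending multiplier = 1/(1 − c(1−t)) = 1/(1 − 0.483×0.82) = 1/0.60394 ≈ 1.656.
ΔY = k × ΔG = (−€503 million) / 0.60394 ≈ −€833 million.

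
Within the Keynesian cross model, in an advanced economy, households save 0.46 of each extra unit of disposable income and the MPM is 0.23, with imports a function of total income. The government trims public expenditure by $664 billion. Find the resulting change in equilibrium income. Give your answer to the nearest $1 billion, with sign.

MPC = 1 − MPS = 1 − 0.46 = 0.54.
Expenditure multiplier = 1/(1 − c + m) = 1/(1 − 0.54 + 0.23) = 1/0.69 ≈ 1.449.
ΔY = k × ΔG = (−$664 billion) / 0.69 ≈ −$962 billion.

−$962 billion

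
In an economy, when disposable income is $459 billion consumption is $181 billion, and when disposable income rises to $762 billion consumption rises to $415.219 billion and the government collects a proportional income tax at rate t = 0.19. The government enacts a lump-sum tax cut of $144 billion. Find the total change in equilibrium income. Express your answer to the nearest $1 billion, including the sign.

MPC = ΔC/ΔYd = (415.219 − 181)/(762 − 459) = 234.219/303 = 0.773.
A lump-sum tax change of −$144 billion shifts disposable income by +$144 billion; first-round consumption changes by −c × ΔT = −0.773 × (−$144 billion) = +$111.312 billion.
Expenditure multiplier = 1/(1 − c(1−t)) = 1/(1 − 0.773×0.81) = 1/0.37387 ≈ 2.675.
The tax multiplier is −c × k ≈ −2.068, so ΔY = k × (−c·ΔT) = (+$111.312 billion) / 0.37387 ≈ +$298 billion.

+$298 billion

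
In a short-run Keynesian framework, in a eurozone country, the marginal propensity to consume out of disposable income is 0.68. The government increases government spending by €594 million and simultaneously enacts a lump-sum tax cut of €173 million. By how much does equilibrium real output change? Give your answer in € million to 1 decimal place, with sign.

Expenditure multiplier = 1/(1 − MPC) = 1/(1 − 0.68) = 1/0.32 = 3.125.
ΔG contributes k·ΔG = (+€594 million) / 0.32 ≈ +€1,856.3 million.
ΔT of −€173 million changes first-round spending by −c·ΔT = +€117.64 million, contributing k·(−c·ΔT) = (+€117.64 million) / 0.32 ≈ +€367.6 million.
Net ΔY = k(ΔG − c·ΔT) = (+€711.64 million) / 0.32 ≈ +€2,223.9 million.

+€2,223.9 million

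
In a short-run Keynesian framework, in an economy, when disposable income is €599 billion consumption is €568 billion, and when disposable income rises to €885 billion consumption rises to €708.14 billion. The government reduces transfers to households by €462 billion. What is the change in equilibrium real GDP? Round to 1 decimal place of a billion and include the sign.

−€443.9 billion

MPC = ΔC/ΔYd = (708.14 − 568)/(885 − 599) = 140.14/286 = 0.49.
The transfer change shifts disposable income by −€462 billion, so first-round consumption changes by c·ΔTR = 0.49 × (−€462 billion) = −€226.38 billion.
Expenditure multiplier = 1/(1 − MPC) = 1/(1 − 0.49) = 1/0.51 ≈ 1.961.
The transfer multiplier is c × k ≈ 0.961, so ΔY = k × (c·ΔTR) = (−€226.38 billion) / 0.51 ≈ −€443.9 billion.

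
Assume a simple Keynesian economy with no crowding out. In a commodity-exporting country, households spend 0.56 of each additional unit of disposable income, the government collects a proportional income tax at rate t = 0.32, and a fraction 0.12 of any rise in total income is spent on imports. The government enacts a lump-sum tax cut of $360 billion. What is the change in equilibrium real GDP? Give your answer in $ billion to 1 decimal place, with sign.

A lump-sum tax change of −$360 billion shifts disposable income by +$360 billion; first-round consumption changes by −c × ΔT = −0.56 × (−$360 billion) = +$201.6 billion.
Expenditure multiplier = 1/(1 − c(1−t) + m) = 1/(1 − 0.56×0.68 + 0.12) = 1/0.7392 ≈ 1.353.
The tax multiplier is −c × k ≈ −0.758, so ΔY = k × (−c·ΔT) = (+$201.6 billion) / 0.7392 ≈ +$272.7 billion.

+$272.7 billion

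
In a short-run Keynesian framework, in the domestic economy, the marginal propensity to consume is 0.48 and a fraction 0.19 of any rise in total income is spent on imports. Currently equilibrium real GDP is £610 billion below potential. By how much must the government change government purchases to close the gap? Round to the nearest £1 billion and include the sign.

Spending multiplier = 1/(1 − c + m) = 1/(1 − 0.48 + 0.19) = 1/0.71 ≈ 1.408.
Need ΔY = +£610 billion, so ΔG = ΔY/k = (+£610 billion) × 0.71 ≈ +£433 billion.
The government should increase government purchases by £433 billion.

+£433 billion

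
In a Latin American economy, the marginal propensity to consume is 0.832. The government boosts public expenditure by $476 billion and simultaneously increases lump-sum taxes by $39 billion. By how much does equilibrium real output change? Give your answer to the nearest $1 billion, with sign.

+$2,640 billion

Expenditure multiplier = 1/(1 − MPC) = 1/(1 − 0.832) = 1/0.168 ≈ 5.952.
ΔG contributes k·ΔG = (+$476 billion) / 0.168 ≈ +$2,833.3 billion.
ΔT of +$39 billion changes first-round spending by −c·ΔT = −$32.448 billion, contributing k·(−c·ΔT) = (−$32.448 billion) / 0.168 ≈ −$193.1 billion.
Net ΔY = k(ΔG − c·ΔT) = (+$443.552 billion) / 0.168 ≈ +$2,640 billion.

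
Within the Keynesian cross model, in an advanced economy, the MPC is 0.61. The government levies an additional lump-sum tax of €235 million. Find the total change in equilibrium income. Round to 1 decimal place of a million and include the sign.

A lump-sum tax change of +€235 million shifts disposable income by −€235 million; first-round consumption changes by −c × ΔT = −0.61 × (+€235 million) = −€143.35 million.
Expenditure multiplier = 1/(1 − MPC) = 1/(1 − 0.61) = 1/0.39 ≈ 2.564.
The tax multiplier is −c × k ≈ −1.564, so ΔY = k × (−c·ΔT) = (−€143.35 million) / 0.39 ≈ −€367.6 million.

−€367.6 million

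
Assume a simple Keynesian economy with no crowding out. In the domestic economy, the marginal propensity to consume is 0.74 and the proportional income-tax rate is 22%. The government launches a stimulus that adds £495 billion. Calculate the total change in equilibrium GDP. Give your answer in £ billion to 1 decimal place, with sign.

Government-spending multiplier = 1/(1 − c(1−t)) = 1/(1 − 0.74×0.78) = 1/0.4228 ≈ 2.365.
ΔY = k × ΔG = (+£495 billion) / 0.4228 ≈ +£1,170.8 billion.

+£1,170.8 billion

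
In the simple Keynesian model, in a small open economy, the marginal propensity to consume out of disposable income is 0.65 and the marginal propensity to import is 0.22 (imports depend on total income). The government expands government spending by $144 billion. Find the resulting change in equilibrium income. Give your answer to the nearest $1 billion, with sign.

+$253 billion

Spending multiplier = 1/(1 − c + m) = 1/(1 − 0.65 + 0.22) = 1/0.57 ≈ 1.754.
ΔY = k × ΔG = (+$144 billion) / 0.57 ≈ +$253 billion.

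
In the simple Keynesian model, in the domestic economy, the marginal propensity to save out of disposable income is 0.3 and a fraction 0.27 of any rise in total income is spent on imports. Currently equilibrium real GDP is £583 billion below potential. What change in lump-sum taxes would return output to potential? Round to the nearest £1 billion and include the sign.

−£475 billion

MPC = 1 − MPS = 1 − 0.3 = 0.7.
Spending multiplier = 1/(1 − c + m) = 1/(1 − 0.7 + 0.27) = 1/0.57 ≈ 1.754.
Tax multiplier = −c·k = −0.7/0.57 ≈ −1.228. Need ΔY = +£583 billion, so ΔT = ΔY/(−c·k) = −(+£583 billion) × 0.57 / 0.7 ≈ −£475 billion.
The government should cut lump-sum taxes by £475 billion.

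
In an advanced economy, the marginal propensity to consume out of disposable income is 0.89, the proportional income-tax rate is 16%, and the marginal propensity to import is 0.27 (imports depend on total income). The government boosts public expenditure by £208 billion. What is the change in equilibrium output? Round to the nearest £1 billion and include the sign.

+£398 billion

Expenditure multiplier = 1/(1 − c(1−t) + m) = 1/(1 − 0.89×0.84 + 0.27) = 1/0.5224 ≈ 1.914.
ΔY = k × ΔG = (+£208 billion) / 0.5224 ≈ +£398 billion.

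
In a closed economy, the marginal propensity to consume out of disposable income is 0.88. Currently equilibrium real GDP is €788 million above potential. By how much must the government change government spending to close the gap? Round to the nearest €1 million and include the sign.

−€95 million

Spending multiplier = 1/(1 − MPC) = 1/(1 − 0.88) = 1/0.12 ≈ 8.333.
Need ΔY = −€788 million, so ΔG = ΔY/k = (−€788 million) × 0.12 ≈ −€95 million.
The government should cut government spending by €95 million.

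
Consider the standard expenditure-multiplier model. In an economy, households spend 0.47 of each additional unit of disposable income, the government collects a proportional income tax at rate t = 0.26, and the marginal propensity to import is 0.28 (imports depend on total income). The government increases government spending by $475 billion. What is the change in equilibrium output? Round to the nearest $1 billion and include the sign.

+$510 billion

Expenditure multiplier = 1/(1 − c(1−t) + m) = 1/(1 − 0.47×0.74 + 0.28) = 1/0.9322 ≈ 1.073.
ΔY = k × ΔG = (+$475 billion) / 0.9322 ≈ +$510 billion.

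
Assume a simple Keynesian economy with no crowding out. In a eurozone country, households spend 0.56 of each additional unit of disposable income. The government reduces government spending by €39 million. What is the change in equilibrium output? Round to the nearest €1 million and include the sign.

−€89 million

Government-spending multiplier = 1/(1 − MPC) = 1/(1 − 0.56) = 1/0.44 ≈ 2.273.
ΔY = k × ΔG = (−€39 million) / 0.44 ≈ −€89 million.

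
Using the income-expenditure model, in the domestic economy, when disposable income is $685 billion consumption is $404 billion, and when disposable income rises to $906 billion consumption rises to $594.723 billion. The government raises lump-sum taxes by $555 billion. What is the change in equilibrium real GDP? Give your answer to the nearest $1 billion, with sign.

−$3,496 billion

MPC = ΔC/ΔYd = (594.723 − 404)/(906 − 685) = 190.723/221 = 0.863.
A lump-sum tax change of +$555 billion shifts disposable income by −$555 billion; first-round consumption changes by −c × ΔT = −0.863 × (+$555 billion) = −$478.965 billion.
Expenditure multiplier = 1/(1 − MPC) = 1/(1 − 0.863) = 1/0.137 ≈ 7.299.
The tax multiplier is −c × k ≈ −6.299, so ΔY = k × (−c·ΔT) = (−$478.965 billion) / 0.137 ≈ −$3,496 billion.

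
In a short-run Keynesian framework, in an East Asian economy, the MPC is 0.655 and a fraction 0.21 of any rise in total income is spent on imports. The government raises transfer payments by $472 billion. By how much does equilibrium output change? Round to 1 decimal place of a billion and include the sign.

+$557.0 billion

The transfer change shifts disposable income by +$472 billion, so first-round consumption changes by c·ΔTR = 0.655 × (+$472 billion) = +$309.16 billion.
Expenditure multiplier = 1/(1 − c + m) = 1/(1 − 0.655 + 0.21) = 1/0.555 ≈ 1.802.
The transfer multiplier is c × k ≈ 1.18, so ΔY = k × (c·ΔTR) = (+$309.16 billion) / 0.555 ≈ +$557 billion.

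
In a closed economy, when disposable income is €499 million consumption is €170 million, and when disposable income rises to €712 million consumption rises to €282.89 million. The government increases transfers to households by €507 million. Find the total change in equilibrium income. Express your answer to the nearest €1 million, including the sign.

MPC = ΔC/ΔYd = (282.89 − 170)/(712 − 499) = 112.89/213 = 0.53.
The transfer change shifts disposable income by +€507 million, so first-round consumption changes by c·ΔTR = 0.53 × (+€507 million) = +€268.71 million.
Expenditure multiplier = 1/(1 − MPC) = 1/(1 − 0.53) = 1/0.47 ≈ 2.128.
The transfer multiplier is c × k ≈ 1.128, so ΔY = k × (c·ΔTR) = (+€268.71 million) / 0.47 ≈ +€572 million.

+€572 million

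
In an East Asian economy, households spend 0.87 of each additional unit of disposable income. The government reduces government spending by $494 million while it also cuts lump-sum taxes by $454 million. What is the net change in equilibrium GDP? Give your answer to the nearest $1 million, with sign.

Expenditure multiplier = 1/(1 − MPC) = 1/(1 − 0.87) = 1/0.13 ≈ 7.692.
ΔG contributes k·ΔG = (−$494 million) / 0.13 = −$3,800 million.
ΔT of −$454 million changes first-round spending by −c·ΔT = +$394.98 million, contributing k·(−c·ΔT) = (+$394.98 million) / 0.13 ≈ +$3,038.3 million.
Net ΔY = k(ΔG − c·ΔT) = (−$99.02 million) / 0.13 ≈ −$762 million.

−$762 million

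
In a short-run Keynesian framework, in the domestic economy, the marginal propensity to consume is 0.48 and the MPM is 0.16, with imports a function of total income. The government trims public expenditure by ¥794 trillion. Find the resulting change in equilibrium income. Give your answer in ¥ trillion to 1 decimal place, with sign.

−¥1,167.6 trillion

Government-spending multiplier = 1/(1 − c + m) = 1/(1 − 0.48 + 0.16) = 1/0.68 ≈ 1.471.
ΔY = k × ΔG = (−¥794 trillion) / 0.68 ≈ −¥1,167.6 trillion.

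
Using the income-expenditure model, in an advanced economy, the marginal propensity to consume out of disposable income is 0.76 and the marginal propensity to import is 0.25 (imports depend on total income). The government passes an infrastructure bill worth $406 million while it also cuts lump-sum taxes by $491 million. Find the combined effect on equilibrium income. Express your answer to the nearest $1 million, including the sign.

Expenditure multiplier = 1/(1 − c + m) = 1/(1 − 0.76 + 0.25) = 1/0.49 ≈ 2.041.
ΔG contributes k·ΔG = (+$406 million) / 0.49 ≈ +$828.6 million.
ΔT of −$491 million changes first-round spending by −c·ΔT = +$373.16 million, contributing k·(−c·ΔT) = (+$373.16 million) / 0.49 ≈ +$761.6 million.
Net ΔY = k(ΔG − c·ΔT) = (+$779.16 million) / 0.49 ≈ +$1,590 million.

+$1,590 million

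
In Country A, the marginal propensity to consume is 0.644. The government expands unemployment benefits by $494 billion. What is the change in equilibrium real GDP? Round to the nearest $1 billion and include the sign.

The transfer change shifts disposable income by +$494 billion, so first-round consumption changes by c·ΔTR = 0.644 × (+$494 billion) = +$318.136 billion.
Expenditure multiplier = 1/(1 − MPC) = 1/(1 − 0.644) = 1/0.356 ≈ 2.809.
The transfer multiplier is c × k ≈ 1.809, so ΔY = k × (c·ΔTR) = (+$318.136 billion) / 0.356 ≈ +$894 billion.

+$894 billion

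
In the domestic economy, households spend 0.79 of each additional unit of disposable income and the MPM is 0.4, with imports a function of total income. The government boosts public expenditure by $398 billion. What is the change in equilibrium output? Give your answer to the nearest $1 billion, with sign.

+$652 billion

Spending multiplier = 1/(1 − c + m) = 1/(1 − 0.79 + 0.4) = 1/0.61 ≈ 1.639.
ΔY = k × ΔG = (+$398 billion) / 0.61 ≈ +$652 billion.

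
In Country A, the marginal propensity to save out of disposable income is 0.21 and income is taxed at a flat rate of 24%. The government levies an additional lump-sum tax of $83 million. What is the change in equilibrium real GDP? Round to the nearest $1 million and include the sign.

MPC = 1 − MPS = 1 − 0.21 = 0.79.
A lump-sum tax change of +$83 million shifts disposable income by −$83 million; first-round consumption changes by −c × ΔT = −0.79 × (+$83 million) = −$65.57 million.
Expenditure multiplier = 1/(1 − c(1−t)) = 1/(1 − 0.79×0.76) = 1/0.3996 ≈ 2.503.
The tax multiplier is −c × k ≈ −1.977, so ΔY = k × (−c·ΔT) = (−$65.57 million) / 0.3996 ≈ −$164 million.

−$164 million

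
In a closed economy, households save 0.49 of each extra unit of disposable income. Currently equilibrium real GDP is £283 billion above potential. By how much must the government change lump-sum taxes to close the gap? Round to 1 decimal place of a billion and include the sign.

MPC = 1 − MPS = 1 − 0.49 = 0.51.
Spending multiplier = 1/(1 − MPC) = 1/(1 − 0.51) = 1/0.49 ≈ 2.041.
Tax multiplier = −c·k = −0.51/0.49 ≈ −1.041. Need ΔY = −£283 billion, so ΔT = ΔY/(−c·k) = −(−£283 billion) × 0.49 / 0.51 ≈ +£271.9 billion.
The government should raise lump-sum taxes by £271.9 billion.

+£271.9 billion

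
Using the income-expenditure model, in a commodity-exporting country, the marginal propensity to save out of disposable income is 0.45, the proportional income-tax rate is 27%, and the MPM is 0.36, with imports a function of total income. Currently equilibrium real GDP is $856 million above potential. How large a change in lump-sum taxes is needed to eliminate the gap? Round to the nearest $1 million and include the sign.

MPC = 1 − MPS = 1 − 0.45 = 0.55.
Spending multiplier = 1/(1 − c(1−t) + m) = 1/(1 − 0.55×0.73 + 0.36) = 1/0.9585 ≈ 1.043.
Tax multiplier = −c·k = −0.55/0.9585 ≈ −0.574. Need ΔY = −$856 million, so ΔT = ΔY/(−c·k) = −(−$856 million) × 0.9585 / 0.55 ≈ +$1,492 million.
The government should raise lump-sum taxes by $1,492 million.

+$1,492 million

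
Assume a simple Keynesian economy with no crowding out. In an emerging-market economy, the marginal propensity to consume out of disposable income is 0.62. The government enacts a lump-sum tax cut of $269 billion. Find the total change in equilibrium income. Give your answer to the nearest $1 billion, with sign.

A lump-sum tax change of −$269 billion shifts disposable income by +$269 billion; first-round consumption changes by −c × ΔT = −0.62 × (−$269 billion) = +$166.78 billion.
Expenditure multiplier = 1/(1 − MPC) = 1/(1 − 0.62) = 1/0.38 ≈ 2.632.
The tax multiplier is −c × k ≈ −1.632, so ΔY = k × (−c·ΔT) = (+$166.78 billion) / 0.38 ≈ +$439 billion.

+$439 billion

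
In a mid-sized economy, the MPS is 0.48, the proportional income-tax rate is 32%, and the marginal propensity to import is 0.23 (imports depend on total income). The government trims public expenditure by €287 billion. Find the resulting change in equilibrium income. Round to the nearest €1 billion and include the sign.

MPC = 1 − MPS = 1 − 0.48 = 0.52.
Spending multiplier = 1/(1 − c(1−t) + m) = 1/(1 − 0.52×0.68 + 0.23) = 1/0.8764 ≈ 1.141.
ΔY = k × ΔG = (−€287 billion) / 0.8764 ≈ −€327 billion.

−€327 billion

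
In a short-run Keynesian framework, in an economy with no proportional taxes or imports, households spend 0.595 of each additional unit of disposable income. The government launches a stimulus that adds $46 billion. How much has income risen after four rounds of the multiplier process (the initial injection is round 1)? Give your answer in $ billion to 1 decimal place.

$99.3 billion

Round 1 adds ΔG = $46 billion; each later round is MPC = 0.595 times the previous.
After 4 rounds: 46 + 27.37 + 16.28515 + 9.68966425 = ΔG·(1 − c^4)/(1 − c) = 46 × (1 − 0.125333700625)/0.405 ≈ $99.3 billion.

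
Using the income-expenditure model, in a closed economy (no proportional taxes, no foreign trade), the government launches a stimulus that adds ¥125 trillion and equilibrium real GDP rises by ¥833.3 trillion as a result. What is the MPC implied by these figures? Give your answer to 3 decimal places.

0.850

Implied spending multiplier k = ΔY/ΔG = 833.3/125 = 6.6664.
Since k = 1/(1 − MPC), MPC = 1 − 1/k = 1 − ΔG/ΔY = 1 − 125/833.3 ≈ 0.850.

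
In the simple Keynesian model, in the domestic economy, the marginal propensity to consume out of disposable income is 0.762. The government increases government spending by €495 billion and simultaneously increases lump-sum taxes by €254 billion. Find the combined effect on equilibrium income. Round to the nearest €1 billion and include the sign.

+€1,267 billion

Expenditure multiplier = 1/(1 − MPC) = 1/(1 − 0.762) = 1/0.238 ≈ 4.202.
ΔG contributes k·ΔG = (+€495 billion) / 0.238 ≈ +€2,079.8 billion.
ΔT of +€254 billion changes first-round spending by −c·ΔT = −€193.548 billion, contributing k·(−c·ΔT) = (−€193.548 billion) / 0.238 ≈ −€813.2 billion.
Net ΔY = k(ΔG − c·ΔT) = (+€301.452 billion) / 0.238 ≈ +€1,267 billion.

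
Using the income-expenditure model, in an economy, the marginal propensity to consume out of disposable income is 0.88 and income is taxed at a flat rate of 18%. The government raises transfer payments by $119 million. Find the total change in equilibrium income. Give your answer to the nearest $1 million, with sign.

+$376 million

The transfer change shifts disposable income by +$119 million, so first-round consumption changes by c·ΔTR = 0.88 × (+$119 million) = +$104.72 million.
Expenditure multiplier = 1/(1 − c(1−t)) = 1/(1 − 0.88×0.82) = 1/0.2784 ≈ 3.592.
The transfer multiplier is c × k ≈ 3.161, so ΔY = k × (c·ΔTR) = (+$104.72 million) / 0.2784 ≈ +$376 million.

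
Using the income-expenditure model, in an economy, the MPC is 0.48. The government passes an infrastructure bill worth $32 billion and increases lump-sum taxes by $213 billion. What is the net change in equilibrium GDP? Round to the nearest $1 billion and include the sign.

Expenditure multiplier = 1/(1 − MPC) = 1/(1 − 0.48) = 1/0.52 ≈ 1.923.
ΔG contributes k·ΔG = (+$32 billion) / 0.52 ≈ +$61.5 billion.
ΔT of +$213 billion changes first-round spending by −c·ΔT = −$102.24 billion, contributing k·(−c·ΔT) = (−$102.24 billion) / 0.52 ≈ −$196.6 billion.
Net ΔY = k(ΔG − c·ΔT) = (−$70.24 billion) / 0.52 ≈ −$135 billion.

−$135 billion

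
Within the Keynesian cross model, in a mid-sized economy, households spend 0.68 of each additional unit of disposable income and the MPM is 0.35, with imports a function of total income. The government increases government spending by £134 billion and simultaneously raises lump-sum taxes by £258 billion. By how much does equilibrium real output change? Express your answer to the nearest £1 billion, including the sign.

Expenditure multiplier = 1/(1 − c + m) = 1/(1 − 0.68 + 0.35) = 1/0.67 ≈ 1.493.
ΔG contributes k·ΔG = (+£134 billion) / 0.67 = +£200 billion.
ΔT of +£258 billion changes first-round spending by −c·ΔT = −£175.44 billion, contributing k·(−c·ΔT) = (−£175.44 billion) / 0.67 ≈ −£261.9 billion.
Net ΔY = k(ΔG − c·ΔT) = (−£41.44 billion) / 0.67 ≈ −£62 billion.

−£62 billion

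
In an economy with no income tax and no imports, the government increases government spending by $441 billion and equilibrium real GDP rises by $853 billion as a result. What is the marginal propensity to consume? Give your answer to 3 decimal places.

Implied spending multiplier k = ΔY/ΔG = 853/441 ≈ 1.9342.
Since k = 1/(1 − MPC), MPC = 1 − 1/k = 1 − ΔG/ΔY = 1 − 441/853 ≈ 0.483.

0.483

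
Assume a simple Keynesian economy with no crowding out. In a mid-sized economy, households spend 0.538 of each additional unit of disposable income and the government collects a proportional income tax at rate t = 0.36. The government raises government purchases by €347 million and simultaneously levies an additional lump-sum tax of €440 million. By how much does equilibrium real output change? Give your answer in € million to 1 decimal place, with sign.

+€168.2 million

Expenditure multiplier = 1/(1 − c(1−t)) = 1/(1 − 0.538×0.64) = 1/0.65568 ≈ 1.525.
ΔG contributes k·ΔG = (+€347 million) / 0.65568 ≈ +€529.2 million.
ΔT of +€440 million changes first-round spending by −c·ΔT = −€236.72 million, contributing k·(−c·ΔT) = (−€236.72 million) / 0.65568 ≈ −€361 million.
Net ΔY = k(ΔG − c·ΔT) = (+€110.28 million) / 0.65568 ≈ +€168.2 million.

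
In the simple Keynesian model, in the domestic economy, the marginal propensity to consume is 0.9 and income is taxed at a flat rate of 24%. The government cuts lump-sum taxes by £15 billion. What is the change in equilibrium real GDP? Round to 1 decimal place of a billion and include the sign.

A lump-sum tax change of −£15 billion shifts disposable income by +£15 billion; first-round consumption changes by −c × ΔT = −0.9 × (−£15 billion) = +£13.5 billion.
Expenditure multiplier = 1/(1 − c(1−t)) = 1/(1 − 0.9×0.76) = 1/0.316 ≈ 3.165.
The tax multiplier is −c × k ≈ −2.848, so ΔY = k × (−c·ΔT) = (+£13.5 billion) / 0.316 ≈ +£42.7 billion.

+£42.7 billion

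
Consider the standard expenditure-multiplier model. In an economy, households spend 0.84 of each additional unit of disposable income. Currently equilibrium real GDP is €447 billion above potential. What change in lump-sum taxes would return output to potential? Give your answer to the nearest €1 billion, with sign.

+€85 billion

Spending multiplier = 1/(1 − MPC) = 1/(1 − 0.84) = 1/0.16 = 6.25.
Tax multiplier = −c·k = −0.84/0.16 = −5.25. Need ΔY = −€447 billion, so ΔT = ΔY/(−c·k) = −(−€447 billion) × 0.16 / 0.84 ≈ +€85 billion.
The government should raise lump-sum taxes by €85 billion.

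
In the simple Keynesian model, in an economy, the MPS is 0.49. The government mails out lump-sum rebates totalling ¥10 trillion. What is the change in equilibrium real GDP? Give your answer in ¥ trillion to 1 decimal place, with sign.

+¥10.4 trillion

MPC = 1 − MPS = 1 − 0.49 = 0.51.
A lump-sum tax change of −¥10 trillion shifts disposable income by +¥10 trillion; first-round consumption changes by −c × ΔT = −0.51 × (−¥10 trillion) = +¥5.1 trillion.
Expenditure multiplier = 1/(1 − MPC) = 1/(1 − 0.51) = 1/0.49 ≈ 2.041.
The tax multiplier is −c × k ≈ −1.041, so ΔY = k × (−c·ΔT) = (+¥5.1 trillion) / 0.49 ≈ +¥10.4 trillion.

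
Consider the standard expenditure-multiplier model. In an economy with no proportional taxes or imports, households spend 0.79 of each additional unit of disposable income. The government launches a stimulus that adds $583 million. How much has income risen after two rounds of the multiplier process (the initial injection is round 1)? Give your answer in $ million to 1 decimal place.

Round 1 adds ΔG = $583 million; each later round is MPC = 0.79 times the previous.
After 2 rounds: 583 + 460.57 = ΔG·(1 − c^2)/(1 − c) = 583 × (1 − 0.6241)/0.21 ≈ $1,043.6 million.

$1,043.6 million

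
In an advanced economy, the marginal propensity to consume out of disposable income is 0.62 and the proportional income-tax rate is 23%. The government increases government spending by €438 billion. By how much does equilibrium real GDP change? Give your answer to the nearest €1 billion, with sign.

Government-spending multiplier = 1/(1 − c(1−t)) = 1/(1 − 0.62×0.77) = 1/0.5226 ≈ 1.914.
ΔY = k × ΔG = (+€438 billion) / 0.5226 ≈ +€838 billion.

+€838 billion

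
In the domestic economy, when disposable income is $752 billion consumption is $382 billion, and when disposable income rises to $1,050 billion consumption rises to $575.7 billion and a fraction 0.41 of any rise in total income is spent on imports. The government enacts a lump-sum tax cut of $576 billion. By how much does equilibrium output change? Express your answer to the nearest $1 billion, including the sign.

MPC = ΔC/ΔYd = (575.7 − 382)/(1,050 − 752) = 193.7/298 = 0.65.
A lump-sum tax change of −$576 billion shifts disposable income by +$576 billion; first-round consumption changes by −c × ΔT = −0.65 × (−$576 billion) = +$374.4 billion.
Expenditure multiplier = 1/(1 − c + m) = 1/(1 − 0.65 + 0.41) = 1/0.76 ≈ 1.316.
The tax multiplier is −c × k ≈ −0.855, so ΔY = k × (−c·ΔT) = (+$374.4 billion) / 0.76 ≈ +$493 billion.

+$493 billion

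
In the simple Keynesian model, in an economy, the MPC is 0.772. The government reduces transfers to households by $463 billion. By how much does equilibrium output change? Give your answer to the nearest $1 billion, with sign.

−$1,568 billion

The transfer change shifts disposable income by −$463 billion, so first-round consumption changes by c·ΔTR = 0.772 × (−$463 billion) = −$357.436 billion.
Expenditure multiplier = 1/(1 − MPC) = 1/(1 − 0.772) = 1/0.228 ≈ 4.386.
The transfer multiplier is c × k ≈ 3.386, so ΔY = k × (c·ΔTR) = (−$357.436 billion) / 0.228 ≈ −$1,568 billion.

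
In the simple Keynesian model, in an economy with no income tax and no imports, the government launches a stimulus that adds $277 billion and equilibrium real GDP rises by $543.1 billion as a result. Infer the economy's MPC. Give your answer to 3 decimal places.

Implied spending multiplier k = ΔY/ΔG = 543.1/277 ≈ 1.9606.
Since k = 1/(1 − MPC), MPC = 1 − 1/k = 1 − ΔG/ΔY = 1 − 277/543.1 ≈ 0.490.

0.490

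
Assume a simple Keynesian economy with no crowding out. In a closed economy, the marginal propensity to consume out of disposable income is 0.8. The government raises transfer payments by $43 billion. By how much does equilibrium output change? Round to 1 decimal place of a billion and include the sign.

+$172.0 billion

The transfer change shifts disposable income by +$43 billion, so first-round consumption changes by c·ΔTR = 0.8 × (+$43 billion) = +$34.4 billion.
Expenditure multiplier = 1/(1 − MPC) = 1/(1 − 0.8) = 1/0.2 = 5.
The transfer multiplier is c × k = 4, so ΔY = k × (c·ΔTR) = (+$34.4 billion) / 0.2 = +$172 billion.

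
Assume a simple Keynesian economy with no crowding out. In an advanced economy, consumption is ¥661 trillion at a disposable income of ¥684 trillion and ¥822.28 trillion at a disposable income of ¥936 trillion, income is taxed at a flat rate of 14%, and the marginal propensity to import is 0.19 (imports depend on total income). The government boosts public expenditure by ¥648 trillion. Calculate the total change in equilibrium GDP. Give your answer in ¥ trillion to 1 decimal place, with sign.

+¥1,013.1 trillion

MPC = ΔC/ΔYd = (822.28 − 661)/(936 − 684) = 161.28/252 = 0.64.
Government-spending multiplier = 1/(1 − c(1−t) + m) = 1/(1 − 0.64×0.86 + 0.19) = 1/0.6396 ≈ 1.563.
ΔY = k × ΔG = (+¥648 trillion) / 0.6396 ≈ +¥1,013.1 trillion.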